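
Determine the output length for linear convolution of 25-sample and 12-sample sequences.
Linear/full convolution length: m + n - 1 = 25 + 12 - 1 = 36

36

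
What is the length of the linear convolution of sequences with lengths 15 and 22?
Linear/full convolution length: m + n - 1 = 15 + 22 - 1 = 36

36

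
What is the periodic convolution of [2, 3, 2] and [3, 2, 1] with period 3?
Use y[k] = Σ_j s[j]·t[(k-j) mod 3]. y[0] = 2×3 + 3×1 + 2×2 = 13; y[1] = 2×2 + 3×3 + 2×1 = 15; y[2] = 2×1 + 3×2 + 2×3 = 14. Result: [13, 15, 14]

[13, 15, 14]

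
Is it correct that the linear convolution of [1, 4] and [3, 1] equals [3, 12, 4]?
Recompute linear convolution of [1, 4] and [3, 1]: y[0] = 1×3 = 3; y[1] = 1×1 + 4×3 = 13; y[2] = 4×1 = 4 → [3, 13, 4]. Compare to given [3, 12, 4]: they differ at index 1: given 12, correct 13, so answer: No

No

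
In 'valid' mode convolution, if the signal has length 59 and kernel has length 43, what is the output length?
'Valid' mode counts only positions where the kernel fully overlaps the signal: m - n + 1 = 59 - 43 + 1 = 17

17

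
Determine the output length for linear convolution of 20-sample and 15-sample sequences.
Linear/full convolution length: m + n - 1 = 20 + 15 - 1 = 34

34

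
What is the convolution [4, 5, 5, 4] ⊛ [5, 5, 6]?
y[0] = 4×5 = 20; y[1] = 4×5 + 5×5 = 45; y[2] = 4×6 + 5×5 + 5×5 = 74; y[3] = 5×6 + 5×5 + 4×5 = 75; y[4] = 5×6 + 4×5 = 50; y[5] = 4×6 = 24

[20, 45, 74, 75, 50, 24]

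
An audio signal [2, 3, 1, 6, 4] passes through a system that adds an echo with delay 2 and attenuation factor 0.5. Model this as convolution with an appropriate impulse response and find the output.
Direct-path + delayed-attenuated-path model → impulse response h = [1, 0, 0.5] (1 at lag 0, 0.5 at lag 2). Output y[n] = x[n] + 0.5·x[n - 2] (with x[n] = 0 outside 0..4): y[0] = 2 + 0.5×0 = 2; y[1] = 3 + 0.5×0 = 3; y[2] = 1 + 0.5×2 = 2.0; y[3] = 6 + 0.5×3 = 7.5; y[4] = 4 + 0.5×1 = 4.5; y[5] = 0 + 0.5×6 = 3.0; y[6] = 0 + 0.5×4 = 2.0. So y = [2, 3, 2.0, 7.5, 4.5, 3.0, 2.0]

[2, 3, 2.0, 7.5, 4.5, 3.0, 2.0]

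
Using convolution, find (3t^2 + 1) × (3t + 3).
Ascending coefficients: a = [1, 0, 3], b = [3, 3]. c[0] = 1×3 = 3; c[1] = 1×3 + 0×3 = 3; c[2] = 0×3 + 3×3 = 9; c[3] = 3×3 = 9. Result coefficients: [3, 3, 9, 9] → 9t^3 + 9t^2 + 3t + 3

9t^3 + 9t^2 + 3t + 3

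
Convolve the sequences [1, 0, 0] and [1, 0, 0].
y[0] = 1×1 = 1; y[1] = 1×0 + 0×1 = 0; y[2] = 1×0 + 0×0 + 0×1 = 0; y[3] = 0×0 + 0×0 = 0; y[4] = 0×0 = 0

[1, 0, 0, 0, 0]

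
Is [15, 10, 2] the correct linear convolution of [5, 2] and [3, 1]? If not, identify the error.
Recompute linear convolution of [5, 2] and [3, 1]: y[0] = 5×3 = 15; y[1] = 5×1 + 2×3 = 11; y[2] = 2×1 = 2 → [15, 11, 2]. Compare to given [15, 10, 2]: they differ at index 1: given 10, correct 11, so answer: No

No. Error at index 1: given 10, correct 11.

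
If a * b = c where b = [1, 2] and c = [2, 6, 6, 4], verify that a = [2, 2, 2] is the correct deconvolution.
Forward-compute [2, 2, 2] * [1, 2]: c[0] = 2×1 = 2; c[1] = 2×2 + 2×1 = 6; c[2] = 2×2 + 2×1 = 6; c[3] = 2×2 = 4 → [2, 6, 6, 4]. Matches given c = [2, 6, 6, 4], so verified.

Verified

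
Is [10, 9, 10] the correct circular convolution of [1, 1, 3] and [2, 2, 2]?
Recompute circular convolution of [1, 1, 3] and [2, 2, 2]: y[0] = 1×2 + 1×2 + 3×2 = 10; y[1] = 1×2 + 1×2 + 3×2 = 10; y[2] = 1×2 + 1×2 + 3×2 = 10 → [10, 10, 10]. Compare to given [10, 9, 10]: they differ at index 1: given 9, correct 10, so answer: No

No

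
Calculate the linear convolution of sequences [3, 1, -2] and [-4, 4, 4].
y[0] = 3×-4 = -12; y[1] = 3×4 + 1×-4 = 8; y[2] = 3×4 + 1×4 + -2×-4 = 24; y[3] = 1×4 + -2×4 = -4; y[4] = -2×4 = -8

[-12, 8, 24, -4, -8]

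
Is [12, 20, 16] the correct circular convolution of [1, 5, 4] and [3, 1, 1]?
Recompute circular convolution of [1, 5, 4] and [3, 1, 1]: y[0] = 1×3 + 5×1 + 4×1 = 12; y[1] = 1×1 + 5×3 + 4×1 = 20; y[2] = 1×1 + 5×1 + 4×3 = 18 → [12, 20, 18]. Compare to given [12, 20, 16]: they differ at index 2: given 16, correct 18, so answer: No

No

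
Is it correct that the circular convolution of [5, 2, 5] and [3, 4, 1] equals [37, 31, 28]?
Recompute circular convolution of [5, 2, 5] and [3, 4, 1]: y[0] = 5×3 + 2×1 + 5×4 = 37; y[1] = 5×4 + 2×3 + 5×1 = 31; y[2] = 5×1 + 2×4 + 5×3 = 28 → [37, 31, 28]. Given [37, 31, 28] matches, so answer: Yes

Yes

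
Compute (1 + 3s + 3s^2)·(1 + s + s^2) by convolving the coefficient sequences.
Ascending coefficients: a = [1, 3, 3], b = [1, 1, 1]. c[0] = 1×1 = 1; c[1] = 1×1 + 3×1 = 4; c[2] = 1×1 + 3×1 + 3×1 = 7; c[3] = 3×1 + 3×1 = 6; c[4] = 3×1 = 3. Result coefficients: [1, 4, 7, 6, 3] → 1 + 4s + 7s^2 + 6s^3 + 3s^4

1 + 4s + 7s^2 + 6s^3 + 3s^4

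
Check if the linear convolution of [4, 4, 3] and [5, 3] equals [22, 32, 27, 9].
Recompute linear convolution of [4, 4, 3] and [5, 3]: y[0] = 4×5 = 20; y[1] = 4×3 + 4×5 = 32; y[2] = 4×3 + 3×5 = 27; y[3] = 3×3 = 9 → [20, 32, 27, 9]. Compare to given [22, 32, 27, 9]: they differ at index 0: given 22, correct 20, so answer: No

No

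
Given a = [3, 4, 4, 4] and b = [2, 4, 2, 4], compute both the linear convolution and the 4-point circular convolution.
Linear: y_lin[0] = 3×2 = 6; y_lin[1] = 3×4 + 4×2 = 20; y_lin[2] = 3×2 + 4×4 + 4×2 = 30; y_lin[3] = 3×4 + 4×2 + 4×4 + 4×2 = 44; y_lin[4] = 4×4 + 4×2 + 4×4 = 40; y_lin[5] = 4×4 + 4×2 = 24; y_lin[6] = 4×4 = 16 → [6, 20, 30, 44, 40, 24, 16]. Circular (length 4): y[0] = 3×2 + 4×4 + 4×2 + 4×4 = 46; y[1] = 3×4 + 4×2 + 4×4 + 4×2 = 44; y[2] = 3×2 + 4×4 + 4×2 + 4×4 = 46; y[3] = 3×4 + 4×2 + 4×4 + 4×2 = 44 → [46, 44, 46, 44]

Linear: [6, 20, 30, 44, 40, 24, 16], Circular: [46, 44, 46, 44]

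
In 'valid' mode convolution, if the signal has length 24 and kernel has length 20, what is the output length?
'Valid' mode counts only positions where the kernel fully overlaps the signal: m - n + 1 = 24 - 20 + 1 = 5

5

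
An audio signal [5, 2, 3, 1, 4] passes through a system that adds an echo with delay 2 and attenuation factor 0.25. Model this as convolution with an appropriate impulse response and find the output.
Direct-path + delayed-attenuated-path model → impulse response h = [1, 0, 0.25] (1 at lag 0, 0.25 at lag 2). Output y[n] = x[n] + 0.25·x[n - 2] (with x[n] = 0 outside 0..4): y[0] = 5 + 0.25×0 = 5; y[1] = 2 + 0.25×0 = 2; y[2] = 3 + 0.25×5 = 4.25; y[3] = 1 + 0.25×2 = 1.5; y[4] = 4 + 0.25×3 = 4.75; y[5] = 0 + 0.25×1 = 0.25; y[6] = 0 + 0.25×4 = 1.0. So y = [5, 2, 4.25, 1.5, 4.75, 0.25, 1.0]

[5, 2, 4.25, 1.5, 4.75, 0.25, 1.0]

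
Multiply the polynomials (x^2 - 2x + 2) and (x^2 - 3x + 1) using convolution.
Ascending coefficients: a = [2, -2, 1], b = [1, -3, 1]. c[0] = 2×1 = 2; c[1] = 2×-3 + -2×1 = -8; c[2] = 2×1 + -2×-3 + 1×1 = 9; c[3] = -2×1 + 1×-3 = -5; c[4] = 1×1 = 1. Result coefficients: [2, -8, 9, -5, 1] → x^4 - 5x^3 + 9x^2 - 8x + 2

x^4 - 5x^3 + 9x^2 - 8x + 2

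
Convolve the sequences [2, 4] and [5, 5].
y[0] = 2×5 = 10; y[1] = 2×5 + 4×5 = 30; y[2] = 4×5 = 20

[10, 30, 20]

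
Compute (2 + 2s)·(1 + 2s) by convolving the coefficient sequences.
Ascending coefficients: a = [2, 2], b = [1, 2]. c[0] = 2×1 = 2; c[1] = 2×2 + 2×1 = 6; c[2] = 2×2 = 4. Result coefficients: [2, 6, 4] → 2 + 6s + 4s^2

2 + 6s + 4s^2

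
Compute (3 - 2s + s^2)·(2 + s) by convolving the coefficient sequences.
Ascending coefficients: a = [3, -2, 1], b = [2, 1]. c[0] = 3×2 = 6; c[1] = 3×1 + -2×2 = -1; c[2] = -2×1 + 1×2 = 0; c[3] = 1×1 = 1. Result coefficients: [6, -1, 0, 1] → 6 - s + s^3

6 - s + s^3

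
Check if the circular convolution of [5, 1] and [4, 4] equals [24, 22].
Recompute circular convolution of [5, 1] and [4, 4]: y[0] = 5×4 + 1×4 = 24; y[1] = 5×4 + 1×4 = 24 → [24, 24]. Compare to given [24, 22]: they differ at index 1: given 22, correct 24, so answer: No

No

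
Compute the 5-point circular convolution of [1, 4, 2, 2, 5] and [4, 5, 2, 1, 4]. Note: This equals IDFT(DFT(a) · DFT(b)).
Either evaluate y[k] = Σ_j a[j]·b[(k-j) mod 5] directly, or use IDFT(DFT(a) · DFT(b)). y[0] = 1×4 + 4×4 + 2×1 + 2×2 + 5×5 = 51; y[1] = 1×5 + 4×4 + 2×4 + 2×1 + 5×2 = 41; y[2] = 1×2 + 4×5 + 2×4 + 2×4 + 5×1 = 43; y[3] = 1×1 + 4×2 + 2×5 + 2×4 + 5×4 = 47; y[4] = 1×4 + 4×1 + 2×2 + 2×5 + 5×4 = 42. Result: [51, 41, 43, 47, 42]

[51, 41, 43, 47, 42]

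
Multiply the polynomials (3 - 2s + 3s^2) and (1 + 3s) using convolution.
Ascending coefficients: a = [3, -2, 3], b = [1, 3]. c[0] = 3×1 = 3; c[1] = 3×3 + -2×1 = 7; c[2] = -2×3 + 3×1 = -3; c[3] = 3×3 = 9. Result coefficients: [3, 7, -3, 9] → 3 + 7s - 3s^2 + 9s^3

3 + 7s - 3s^2 + 9s^3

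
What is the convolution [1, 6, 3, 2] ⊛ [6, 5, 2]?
y[0] = 1×6 = 6; y[1] = 1×5 + 6×6 = 41; y[2] = 1×2 + 6×5 + 3×6 = 50; y[3] = 6×2 + 3×5 + 2×6 = 39; y[4] = 3×2 + 2×5 = 16; y[5] = 2×2 = 4

[6, 41, 50, 39, 16, 4]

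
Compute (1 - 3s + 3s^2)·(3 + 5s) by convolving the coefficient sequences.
Ascending coefficients: a = [1, -3, 3], b = [3, 5]. c[0] = 1×3 = 3; c[1] = 1×5 + -3×3 = -4; c[2] = -3×5 + 3×3 = -6; c[3] = 3×5 = 15. Result coefficients: [3, -4, -6, 15] → 3 - 4s - 6s^2 + 15s^3

3 - 4s - 6s^2 + 15s^3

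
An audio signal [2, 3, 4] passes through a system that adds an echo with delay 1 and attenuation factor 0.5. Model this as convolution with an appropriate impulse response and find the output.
Direct-path + delayed-attenuated-path model → impulse response h = [1, 0.5] (1 at lag 0, 0.5 at lag 1). Output y[n] = x[n] + 0.5·x[n - 1] (with x[n] = 0 outside 0..2): y[0] = 2 + 0.5×0 = 2; y[1] = 3 + 0.5×2 = 4.0; y[2] = 4 + 0.5×3 = 5.5; y[3] = 0 + 0.5×4 = 2.0. So y = [2, 4.0, 5.5, 2.0]

[2, 4.0, 5.5, 2.0]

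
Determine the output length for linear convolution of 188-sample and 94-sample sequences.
Linear/full convolution length: m + n - 1 = 188 + 94 - 1 = 281

281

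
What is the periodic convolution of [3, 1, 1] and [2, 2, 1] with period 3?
Use y[k] = Σ_j a[j]·b[(k-j) mod 3]. y[0] = 3×2 + 1×1 + 1×2 = 9; y[1] = 3×2 + 1×2 + 1×1 = 9; y[2] = 3×1 + 1×2 + 1×2 = 7. Result: [9, 9, 7]

[9, 9, 7]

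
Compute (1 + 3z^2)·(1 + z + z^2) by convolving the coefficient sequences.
Ascending coefficients: a = [1, 0, 3], b = [1, 1, 1]. c[0] = 1×1 = 1; c[1] = 1×1 + 0×1 = 1; c[2] = 1×1 + 0×1 + 3×1 = 4; c[3] = 0×1 + 3×1 = 3; c[4] = 3×1 = 3. Result coefficients: [1, 1, 4, 3, 3] → 1 + z + 4z^2 + 3z^3 + 3z^4

1 + z + 4z^2 + 3z^3 + 3z^4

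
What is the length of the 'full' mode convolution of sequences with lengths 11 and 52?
Linear/full convolution length: m + n - 1 = 11 + 52 - 1 = 62

62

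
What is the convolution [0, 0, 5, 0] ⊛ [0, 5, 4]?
y[0] = 0×0 = 0; y[1] = 0×5 + 0×0 = 0; y[2] = 0×4 + 0×5 + 5×0 = 0; y[3] = 0×4 + 5×5 + 0×0 = 25; y[4] = 5×4 + 0×5 = 20; y[5] = 0×4 = 0

[0, 0, 0, 25, 20, 0]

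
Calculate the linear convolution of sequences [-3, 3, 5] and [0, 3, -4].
y[0] = -3×0 = 0; y[1] = -3×3 + 3×0 = -9; y[2] = -3×-4 + 3×3 + 5×0 = 21; y[3] = 3×-4 + 5×3 = 3; y[4] = 5×-4 = -20

[0, -9, 21, 3, -20]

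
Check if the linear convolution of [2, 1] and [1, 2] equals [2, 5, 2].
Recompute linear convolution of [2, 1] and [1, 2]: y[0] = 2×1 = 2; y[1] = 2×2 + 1×1 = 5; y[2] = 1×2 = 2 → [2, 5, 2]. Given [2, 5, 2] matches, so answer: Yes

Yes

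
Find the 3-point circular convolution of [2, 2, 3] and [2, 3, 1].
Use y[k] = Σ_j s[j]·t[(k-j) mod 3]. y[0] = 2×2 + 2×1 + 3×3 = 15; y[1] = 2×3 + 2×2 + 3×1 = 13; y[2] = 2×1 + 2×3 + 3×2 = 14. Result: [15, 13, 14]

[15, 13, 14]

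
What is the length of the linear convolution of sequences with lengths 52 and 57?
Linear/full convolution length: m + n - 1 = 52 + 57 - 1 = 108

108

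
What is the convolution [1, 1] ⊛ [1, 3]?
y[0] = 1×1 = 1; y[1] = 1×3 + 1×1 = 4; y[2] = 1×3 = 3

[1, 4, 3]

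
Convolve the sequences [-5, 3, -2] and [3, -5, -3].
y[0] = -5×3 = -15; y[1] = -5×-5 + 3×3 = 34; y[2] = -5×-3 + 3×-5 + -2×3 = -6; y[3] = 3×-3 + -2×-5 = 1; y[4] = -2×-3 = 6

[-15, 34, -6, 1, 6]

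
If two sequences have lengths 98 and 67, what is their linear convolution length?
Linear/full convolution length: m + n - 1 = 98 + 67 - 1 = 164

164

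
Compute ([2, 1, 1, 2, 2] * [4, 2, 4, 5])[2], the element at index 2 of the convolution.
Use y[k] = Σ_i a[i]·b[k-i] at k=2. y[2] = 2×4 + 1×2 + 1×4 = 14

14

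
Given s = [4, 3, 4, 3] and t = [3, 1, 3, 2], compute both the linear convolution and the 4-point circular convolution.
Linear: y_lin[0] = 4×3 = 12; y_lin[1] = 4×1 + 3×3 = 13; y_lin[2] = 4×3 + 3×1 + 4×3 = 27; y_lin[3] = 4×2 + 3×3 + 4×1 + 3×3 = 30; y_lin[4] = 3×2 + 4×3 + 3×1 = 21; y_lin[5] = 4×2 + 3×3 = 17; y_lin[6] = 3×2 = 6 → [12, 13, 27, 30, 21, 17, 6]. Circular (length 4): y[0] = 4×3 + 3×2 + 4×3 + 3×1 = 33; y[1] = 4×1 + 3×3 + 4×2 + 3×3 = 30; y[2] = 4×3 + 3×1 + 4×3 + 3×2 = 33; y[3] = 4×2 + 3×3 + 4×1 + 3×3 = 30 → [33, 30, 33, 30]

Linear: [12, 13, 27, 30, 21, 17, 6], Circular: [33, 30, 33, 30]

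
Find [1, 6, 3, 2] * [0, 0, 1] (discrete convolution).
y[0] = 1×0 = 0; y[1] = 1×0 + 6×0 = 0; y[2] = 1×1 + 6×0 + 3×0 = 1; y[3] = 6×1 + 3×0 + 2×0 = 6; y[4] = 3×1 + 2×0 = 3; y[5] = 2×1 = 2

[0, 0, 1, 6, 3, 2]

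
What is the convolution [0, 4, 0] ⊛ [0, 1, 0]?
y[0] = 0×0 = 0; y[1] = 0×1 + 4×0 = 0; y[2] = 0×0 + 4×1 + 0×0 = 4; y[3] = 4×0 + 0×1 = 0; y[4] = 0×0 = 0

[0, 0, 4, 0, 0]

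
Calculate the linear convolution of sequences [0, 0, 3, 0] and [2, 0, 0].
y[0] = 0×2 = 0; y[1] = 0×0 + 0×2 = 0; y[2] = 0×0 + 0×0 + 3×2 = 6; y[3] = 0×0 + 3×0 + 0×2 = 0; y[4] = 3×0 + 0×0 = 0; y[5] = 0×0 = 0

[0, 0, 6, 0, 0, 0]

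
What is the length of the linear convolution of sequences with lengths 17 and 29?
Linear/full convolution length: m + n - 1 = 17 + 29 - 1 = 45

45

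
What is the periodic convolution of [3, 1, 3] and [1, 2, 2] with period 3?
Use y[k] = Σ_j x[j]·h[(k-j) mod 3]. y[0] = 3×1 + 1×2 + 3×2 = 11; y[1] = 3×2 + 1×1 + 3×2 = 13; y[2] = 3×2 + 1×2 + 3×1 = 11. Result: [11, 13, 11]

[11, 13, 11]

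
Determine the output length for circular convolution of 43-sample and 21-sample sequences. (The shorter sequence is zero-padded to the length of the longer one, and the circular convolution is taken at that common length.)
Circular convolution (zero-padding the shorter input) has length max(m, n) = max(43, 21) = 43

43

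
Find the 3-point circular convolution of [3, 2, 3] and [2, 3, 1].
Use y[k] = Σ_j x[j]·h[(k-j) mod 3]. y[0] = 3×2 + 2×1 + 3×3 = 17; y[1] = 3×3 + 2×2 + 3×1 = 16; y[2] = 3×1 + 2×3 + 3×2 = 15. Result: [17, 16, 15]

[17, 16, 15]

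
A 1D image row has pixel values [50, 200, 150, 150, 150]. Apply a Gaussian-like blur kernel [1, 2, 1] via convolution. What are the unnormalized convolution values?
Convolve image row [50, 200, 150, 150, 150] with kernel [1, 2, 1]: y[0] = 50×1 = 50; y[1] = 50×2 + 200×1 = 300; y[2] = 50×1 + 200×2 + 150×1 = 600; y[3] = 200×1 + 150×2 + 150×1 = 650; y[4] = 150×1 + 150×2 + 150×1 = 600; y[5] = 150×1 + 150×2 = 450; y[6] = 150×1 = 150 → [50, 300, 600, 650, 600, 450, 150]. Normalization factor = sum(kernel) = 4.

[50, 300, 600, 650, 600, 450, 150]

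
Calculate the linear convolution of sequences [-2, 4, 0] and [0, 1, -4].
y[0] = -2×0 = 0; y[1] = -2×1 + 4×0 = -2; y[2] = -2×-4 + 4×1 + 0×0 = 12; y[3] = 4×-4 + 0×1 = -16; y[4] = 0×-4 = 0

[0, -2, 12, -16, 0]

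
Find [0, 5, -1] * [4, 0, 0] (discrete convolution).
y[0] = 0×4 = 0; y[1] = 0×0 + 5×4 = 20; y[2] = 0×0 + 5×0 + -1×4 = -4; y[3] = 5×0 + -1×0 = 0; y[4] = -1×0 = 0

[0, 20, -4, 0, 0]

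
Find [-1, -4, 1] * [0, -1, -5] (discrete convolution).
y[0] = -1×0 = 0; y[1] = -1×-1 + -4×0 = 1; y[2] = -1×-5 + -4×-1 + 1×0 = 9; y[3] = -4×-5 + 1×-1 = 19; y[4] = 1×-5 = -5

[0, 1, 9, 19, -5]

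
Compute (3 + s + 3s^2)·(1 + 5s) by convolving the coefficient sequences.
Ascending coefficients: a = [3, 1, 3], b = [1, 5]. c[0] = 3×1 = 3; c[1] = 3×5 + 1×1 = 16; c[2] = 1×5 + 3×1 = 8; c[3] = 3×5 = 15. Result coefficients: [3, 16, 8, 15] → 3 + 16s + 8s^2 + 15s^3

3 + 16s + 8s^2 + 15s^3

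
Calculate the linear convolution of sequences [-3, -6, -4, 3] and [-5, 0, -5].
y[0] = -3×-5 = 15; y[1] = -3×0 + -6×-5 = 30; y[2] = -3×-5 + -6×0 + -4×-5 = 35; y[3] = -6×-5 + -4×0 + 3×-5 = 15; y[4] = -4×-5 + 3×0 = 20; y[5] = 3×-5 = -15

[15, 30, 35, 15, 20, -15]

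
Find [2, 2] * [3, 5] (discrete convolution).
y[0] = 2×3 = 6; y[1] = 2×5 + 2×3 = 16; y[2] = 2×5 = 10

[6, 16, 10]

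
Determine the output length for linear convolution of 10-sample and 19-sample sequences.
Linear/full convolution length: m + n - 1 = 10 + 19 - 1 = 28

28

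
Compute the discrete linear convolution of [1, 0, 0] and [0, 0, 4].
y[0] = 1×0 = 0; y[1] = 1×0 + 0×0 = 0; y[2] = 1×4 + 0×0 + 0×0 = 4; y[3] = 0×4 + 0×0 = 0; y[4] = 0×4 = 0

[0, 0, 4, 0, 0]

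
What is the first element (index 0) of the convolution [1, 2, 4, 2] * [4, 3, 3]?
Use y[k] = Σ_i a[i]·b[k-i] at k=0. y[0] = 1×4 = 4

4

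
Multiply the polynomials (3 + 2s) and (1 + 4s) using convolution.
Ascending coefficients: a = [3, 2], b = [1, 4]. c[0] = 3×1 = 3; c[1] = 3×4 + 2×1 = 14; c[2] = 2×4 = 8. Result coefficients: [3, 14, 8] → 3 + 14s + 8s^2

3 + 14s + 8s^2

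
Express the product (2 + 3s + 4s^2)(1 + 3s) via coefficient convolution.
Ascending coefficients: a = [2, 3, 4], b = [1, 3]. c[0] = 2×1 = 2; c[1] = 2×3 + 3×1 = 9; c[2] = 3×3 + 4×1 = 13; c[3] = 4×3 = 12. Result coefficients: [2, 9, 13, 12] → 2 + 9s + 13s^2 + 12s^3

2 + 9s + 13s^2 + 12s^3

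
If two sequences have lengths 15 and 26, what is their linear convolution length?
Linear/full convolution length: m + n - 1 = 15 + 26 - 1 = 40

40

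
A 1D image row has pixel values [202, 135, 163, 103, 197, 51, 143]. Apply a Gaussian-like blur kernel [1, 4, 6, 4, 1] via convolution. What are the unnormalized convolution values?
Convolve image row [202, 135, 163, 103, 197, 51, 143] with kernel [1, 4, 6, 4, 1]: y[0] = 202×1 = 202; y[1] = 202×4 + 135×1 = 943; y[2] = 202×6 + 135×4 + 163×1 = 1915; y[3] = 202×4 + 135×6 + 163×4 + 103×1 = 2373; y[4] = 202×1 + 135×4 + 163×6 + 103×4 + 197×1 = 2329; y[5] = 135×1 + 163×4 + 103×6 + 197×4 + 51×1 = 2244; y[6] = 163×1 + 103×4 + 197×6 + 51×4 + 143×1 = 2104; y[7] = 103×1 + 197×4 + 51×6 + 143×4 = 1769; y[8] = 197×1 + 51×4 + 143×6 = 1259; y[9] = 51×1 + 143×4 = 623; y[10] = 143×1 = 143 → [202, 943, 1915, 2373, 2329, 2244, 2104, 1769, 1259, 623, 143]. Normalization factor = sum(kernel) = 16.

[202, 943, 1915, 2373, 2329, 2244, 2104, 1769, 1259, 623, 143]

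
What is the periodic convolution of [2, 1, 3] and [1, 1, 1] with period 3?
Use y[k] = Σ_j a[j]·b[(k-j) mod 3]. y[0] = 2×1 + 1×1 + 3×1 = 6; y[1] = 2×1 + 1×1 + 3×1 = 6; y[2] = 2×1 + 1×1 + 3×1 = 6. Result: [6, 6, 6]

[6, 6, 6]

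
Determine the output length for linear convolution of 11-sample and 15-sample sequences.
Linear/full convolution length: m + n - 1 = 11 + 15 - 1 = 25

25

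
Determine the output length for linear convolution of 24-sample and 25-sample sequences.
Linear/full convolution length: m + n - 1 = 24 + 25 - 1 = 48

48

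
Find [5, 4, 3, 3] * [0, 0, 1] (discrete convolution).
y[0] = 5×0 = 0; y[1] = 5×0 + 4×0 = 0; y[2] = 5×1 + 4×0 + 3×0 = 5; y[3] = 4×1 + 3×0 + 3×0 = 4; y[4] = 3×1 + 3×0 = 3; y[5] = 3×1 = 3

[0, 0, 5, 4, 3, 3]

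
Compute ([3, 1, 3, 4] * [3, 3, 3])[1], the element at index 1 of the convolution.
Use y[k] = Σ_i a[i]·b[k-i] at k=1. y[1] = 3×3 + 1×3 = 12

12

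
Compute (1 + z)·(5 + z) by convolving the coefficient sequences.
Ascending coefficients: a = [1, 1], b = [5, 1]. c[0] = 1×5 = 5; c[1] = 1×1 + 1×5 = 6; c[2] = 1×1 = 1. Result coefficients: [5, 6, 1] → 5 + 6z + z^2

5 + 6z + z^2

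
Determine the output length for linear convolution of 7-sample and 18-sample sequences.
Linear/full convolution length: m + n - 1 = 7 + 18 - 1 = 24

24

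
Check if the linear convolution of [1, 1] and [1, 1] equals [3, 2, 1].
Recompute linear convolution of [1, 1] and [1, 1]: y[0] = 1×1 = 1; y[1] = 1×1 + 1×1 = 2; y[2] = 1×1 = 1 → [1, 2, 1]. Compare to given [3, 2, 1]: they differ at index 0: given 3, correct 1, so answer: No

No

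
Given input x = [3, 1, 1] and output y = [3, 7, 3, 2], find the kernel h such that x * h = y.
Output length 4 = len(x) + len(h) - 1 ⇒ len(h) = 2. Solve h forward using h[k] = (y[k] - Σ_{i≥1} x[i]·h[k-i]) / x[0]: h[0] = y[0] / x[0] = 3 / 3 = 1; h[1] = (y[1] - 1×1) / x[0] = (7 - 1×1) / 3 = 2. So h = [1, 2]. Forward-check [3, 1, 1] * [1, 2]: y[0] = 3×1 = 3; y[1] = 3×2 + 1×1 = 7; y[2] = 1×2 + 1×1 = 3; y[3] = 1×2 = 2 → [3, 7, 3, 2] ✓

[1, 2]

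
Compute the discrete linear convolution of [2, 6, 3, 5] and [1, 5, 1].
y[0] = 2×1 = 2; y[1] = 2×5 + 6×1 = 16; y[2] = 2×1 + 6×5 + 3×1 = 35; y[3] = 6×1 + 3×5 + 5×1 = 26; y[4] = 3×1 + 5×5 = 28; y[5] = 5×1 = 5

[2, 16, 35, 26, 28, 5]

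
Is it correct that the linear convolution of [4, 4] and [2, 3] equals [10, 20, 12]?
Recompute linear convolution of [4, 4] and [2, 3]: y[0] = 4×2 = 8; y[1] = 4×3 + 4×2 = 20; y[2] = 4×3 = 12 → [8, 20, 12]. Compare to given [10, 20, 12]: they differ at index 0: given 10, correct 8, so answer: No

No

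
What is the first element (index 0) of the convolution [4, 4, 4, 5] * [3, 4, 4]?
Use y[k] = Σ_i a[i]·b[k-i] at k=0. y[0] = 4×3 = 12

12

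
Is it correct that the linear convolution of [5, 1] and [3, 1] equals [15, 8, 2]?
Recompute linear convolution of [5, 1] and [3, 1]: y[0] = 5×3 = 15; y[1] = 5×1 + 1×3 = 8; y[2] = 1×1 = 1 → [15, 8, 1]. Compare to given [15, 8, 2]: they differ at index 2: given 2, correct 1, so answer: No

No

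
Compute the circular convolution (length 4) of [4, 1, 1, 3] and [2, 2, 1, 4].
Use y[k] = Σ_j s[j]·t[(k-j) mod 4]. y[0] = 4×2 + 1×4 + 1×1 + 3×2 = 19; y[1] = 4×2 + 1×2 + 1×4 + 3×1 = 17; y[2] = 4×1 + 1×2 + 1×2 + 3×4 = 20; y[3] = 4×4 + 1×1 + 1×2 + 3×2 = 25. Result: [19, 17, 20, 25]

[19, 17, 20, 25]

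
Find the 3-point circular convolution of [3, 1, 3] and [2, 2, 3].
Use y[k] = Σ_j s[j]·t[(k-j) mod 3]. y[0] = 3×2 + 1×3 + 3×2 = 15; y[1] = 3×2 + 1×2 + 3×3 = 17; y[2] = 3×3 + 1×2 + 3×2 = 17. Result: [15, 17, 17]

[15, 17, 17]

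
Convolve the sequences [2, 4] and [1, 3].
y[0] = 2×1 = 2; y[1] = 2×3 + 4×1 = 10; y[2] = 4×3 = 12

[2, 10, 12]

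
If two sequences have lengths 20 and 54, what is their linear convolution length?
Linear/full convolution length: m + n - 1 = 20 + 54 - 1 = 73

73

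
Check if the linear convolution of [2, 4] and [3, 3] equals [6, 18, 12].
Recompute linear convolution of [2, 4] and [3, 3]: y[0] = 2×3 = 6; y[1] = 2×3 + 4×3 = 18; y[2] = 4×3 = 12 → [6, 18, 12]. Given [6, 18, 12] matches, so answer: Yes

Yes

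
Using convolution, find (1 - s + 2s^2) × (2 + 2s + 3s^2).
Ascending coefficients: a = [1, -1, 2], b = [2, 2, 3]. c[0] = 1×2 = 2; c[1] = 1×2 + -1×2 = 0; c[2] = 1×3 + -1×2 + 2×2 = 5; c[3] = -1×3 + 2×2 = 1; c[4] = 2×3 = 6. Result coefficients: [2, 0, 5, 1, 6] → 2 + 5s^2 + s^3 + 6s^4

2 + 5s^2 + s^3 + 6s^4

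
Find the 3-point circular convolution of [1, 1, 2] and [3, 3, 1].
Use y[k] = Σ_j u[j]·v[(k-j) mod 3]. y[0] = 1×3 + 1×1 + 2×3 = 10; y[1] = 1×3 + 1×3 + 2×1 = 8; y[2] = 1×1 + 1×3 + 2×3 = 10. Result: [10, 8, 10]

[10, 8, 10]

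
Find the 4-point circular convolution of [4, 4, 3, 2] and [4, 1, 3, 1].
Use y[k] = Σ_j a[j]·b[(k-j) mod 4]. y[0] = 4×4 + 4×1 + 3×3 + 2×1 = 31; y[1] = 4×1 + 4×4 + 3×1 + 2×3 = 29; y[2] = 4×3 + 4×1 + 3×4 + 2×1 = 30; y[3] = 4×1 + 4×3 + 3×1 + 2×4 = 27. Result: [31, 29, 30, 27]

[31, 29, 30, 27]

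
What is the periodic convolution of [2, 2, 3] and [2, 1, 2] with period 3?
Use y[k] = Σ_j x[j]·h[(k-j) mod 3]. y[0] = 2×2 + 2×2 + 3×1 = 11; y[1] = 2×1 + 2×2 + 3×2 = 12; y[2] = 2×2 + 2×1 + 3×2 = 12. Result: [11, 12, 12]

[11, 12, 12]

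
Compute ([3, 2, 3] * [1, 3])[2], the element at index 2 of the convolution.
Use y[k] = Σ_i a[i]·b[k-i] at k=2. y[2] = 2×3 + 3×1 = 9

9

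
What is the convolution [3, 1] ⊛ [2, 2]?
y[0] = 3×2 = 6; y[1] = 3×2 + 1×2 = 8; y[2] = 1×2 = 2

[6, 8, 2]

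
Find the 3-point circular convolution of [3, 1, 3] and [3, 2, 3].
Use y[k] = Σ_j a[j]·b[(k-j) mod 3]. y[0] = 3×3 + 1×3 + 3×2 = 18; y[1] = 3×2 + 1×3 + 3×3 = 18; y[2] = 3×3 + 1×2 + 3×3 = 20. Result: [18, 18, 20]

[18, 18, 20]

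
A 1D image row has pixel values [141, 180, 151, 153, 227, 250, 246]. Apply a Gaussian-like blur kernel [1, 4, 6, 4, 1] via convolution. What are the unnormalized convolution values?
Convolve image row [141, 180, 151, 153, 227, 250, 246] with kernel [1, 4, 6, 4, 1]: y[0] = 141×1 = 141; y[1] = 141×4 + 180×1 = 744; y[2] = 141×6 + 180×4 + 151×1 = 1717; y[3] = 141×4 + 180×6 + 151×4 + 153×1 = 2401; y[4] = 141×1 + 180×4 + 151×6 + 153×4 + 227×1 = 2606; y[5] = 180×1 + 151×4 + 153×6 + 227×4 + 250×1 = 2860; y[6] = 151×1 + 153×4 + 227×6 + 250×4 + 246×1 = 3371; y[7] = 153×1 + 227×4 + 250×6 + 246×4 = 3545; y[8] = 227×1 + 250×4 + 246×6 = 2703; y[9] = 250×1 + 246×4 = 1234; y[10] = 246×1 = 246 → [141, 744, 1717, 2401, 2606, 2860, 3371, 3545, 2703, 1234, 246]. Normalization factor = sum(kernel) = 16.

[141, 744, 1717, 2401, 2606, 2860, 3371, 3545, 2703, 1234, 246]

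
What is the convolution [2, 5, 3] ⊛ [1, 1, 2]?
y[0] = 2×1 = 2; y[1] = 2×1 + 5×1 = 7; y[2] = 2×2 + 5×1 + 3×1 = 12; y[3] = 5×2 + 3×1 = 13; y[4] = 3×2 = 6

[2, 7, 12, 13, 6]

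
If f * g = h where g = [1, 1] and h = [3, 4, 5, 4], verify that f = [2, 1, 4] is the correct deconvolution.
Forward-compute [2, 1, 4] * [1, 1]: h[0] = 2×1 = 2; h[1] = 2×1 + 1×1 = 3; h[2] = 1×1 + 4×1 = 5; h[3] = 4×1 = 4 → [2, 3, 5, 4]. Does not match given h = [3, 4, 5, 4].

Not verified. [2, 1, 4] * [1, 1] = [2, 3, 5, 4], which differs from [3, 4, 5, 4] at index 0.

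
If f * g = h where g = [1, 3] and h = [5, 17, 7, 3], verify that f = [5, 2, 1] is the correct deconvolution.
Forward-compute [5, 2, 1] * [1, 3]: h[0] = 5×1 = 5; h[1] = 5×3 + 2×1 = 17; h[2] = 2×3 + 1×1 = 7; h[3] = 1×3 = 3 → [5, 17, 7, 3]. Matches given h = [5, 17, 7, 3], so verified.

Verified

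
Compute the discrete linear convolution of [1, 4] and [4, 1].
y[0] = 1×4 = 4; y[1] = 1×1 + 4×4 = 17; y[2] = 4×1 = 4

[4, 17, 4]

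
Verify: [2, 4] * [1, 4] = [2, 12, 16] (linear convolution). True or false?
Recompute linear convolution of [2, 4] and [1, 4]: y[0] = 2×1 = 2; y[1] = 2×4 + 4×1 = 12; y[2] = 4×4 = 16 → [2, 12, 16]. Given [2, 12, 16] matches, so answer: Yes

Yes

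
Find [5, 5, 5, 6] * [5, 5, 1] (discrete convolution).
y[0] = 5×5 = 25; y[1] = 5×5 + 5×5 = 50; y[2] = 5×1 + 5×5 + 5×5 = 55; y[3] = 5×1 + 5×5 + 6×5 = 60; y[4] = 5×1 + 6×5 = 35; y[5] = 6×1 = 6

[25, 50, 55, 60, 35, 6]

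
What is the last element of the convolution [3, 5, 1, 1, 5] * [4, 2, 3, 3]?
Use y[k] = Σ_i a[i]·b[k-i] at k=7. y[7] = 5×3 = 15

15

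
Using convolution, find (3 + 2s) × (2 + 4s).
Ascending coefficients: a = [3, 2], b = [2, 4]. c[0] = 3×2 = 6; c[1] = 3×4 + 2×2 = 16; c[2] = 2×4 = 8. Result coefficients: [6, 16, 8] → 6 + 16s + 8s^2

6 + 16s + 8s^2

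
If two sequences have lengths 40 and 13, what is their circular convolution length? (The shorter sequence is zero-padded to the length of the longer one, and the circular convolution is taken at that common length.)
Circular convolution (zero-padding the shorter input) has length max(m, n) = max(40, 13) = 40

40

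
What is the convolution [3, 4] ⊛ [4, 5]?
y[0] = 3×4 = 12; y[1] = 3×5 + 4×4 = 31; y[2] = 4×5 = 20

[12, 31, 20]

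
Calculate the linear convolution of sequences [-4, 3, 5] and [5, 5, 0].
y[0] = -4×5 = -20; y[1] = -4×5 + 3×5 = -5; y[2] = -4×0 + 3×5 + 5×5 = 40; y[3] = 3×0 + 5×5 = 25; y[4] = 5×0 = 0

[-20, -5, 40, 25, 0]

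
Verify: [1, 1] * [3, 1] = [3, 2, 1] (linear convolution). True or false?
Recompute linear convolution of [1, 1] and [3, 1]: y[0] = 1×3 = 3; y[1] = 1×1 + 1×3 = 4; y[2] = 1×1 = 1 → [3, 4, 1]. Compare to given [3, 2, 1]: they differ at index 1: given 2, correct 4, so answer: No

No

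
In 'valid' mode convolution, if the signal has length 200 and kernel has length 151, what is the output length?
'Valid' mode counts only positions where the kernel fully overlaps the signal: m - n + 1 = 200 - 151 + 1 = 50

50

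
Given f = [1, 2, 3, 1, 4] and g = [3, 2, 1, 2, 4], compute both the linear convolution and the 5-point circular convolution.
Linear: y_lin[0] = 1×3 = 3; y_lin[1] = 1×2 + 2×3 = 8; y_lin[2] = 1×1 + 2×2 + 3×3 = 14; y_lin[3] = 1×2 + 2×1 + 3×2 + 1×3 = 13; y_lin[4] = 1×4 + 2×2 + 3×1 + 1×2 + 4×3 = 25; y_lin[5] = 2×4 + 3×2 + 1×1 + 4×2 = 23; y_lin[6] = 3×4 + 1×2 + 4×1 = 18; y_lin[7] = 1×4 + 4×2 = 12; y_lin[8] = 4×4 = 16 → [3, 8, 14, 13, 25, 23, 18, 12, 16]. Circular (length 5): y[0] = 1×3 + 2×4 + 3×2 + 1×1 + 4×2 = 26; y[1] = 1×2 + 2×3 + 3×4 + 1×2 + 4×1 = 26; y[2] = 1×1 + 2×2 + 3×3 + 1×4 + 4×2 = 26; y[3] = 1×2 + 2×1 + 3×2 + 1×3 + 4×4 = 29; y[4] = 1×4 + 2×2 + 3×1 + 1×2 + 4×3 = 25 → [26, 26, 26, 29, 25]

Linear: [3, 8, 14, 13, 25, 23, 18, 12, 16], Circular: [26, 26, 26, 29, 25]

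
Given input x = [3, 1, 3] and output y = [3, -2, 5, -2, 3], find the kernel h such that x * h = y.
Output length 5 = len(x) + len(h) - 1 ⇒ len(h) = 3. Solve h forward using h[k] = (y[k] - Σ_{i≥1} x[i]·h[k-i]) / x[0]: h[0] = y[0] / x[0] = 3 / 3 = 1; h[1] = (y[1] - 1×1) / x[0] = (-2 - 1×1) / 3 = -1; h[2] = (y[2] - 1×-1 - 3×1) / x[0] = (5 - 1×-1 - 3×1) / 3 = 1. So h = [1, -1, 1]. Forward-check [3, 1, 3] * [1, -1, 1]: y[0] = 3×1 = 3; y[1] = 3×-1 + 1×1 = -2; y[2] = 3×1 + 1×-1 + 3×1 = 5; y[3] = 1×1 + 3×-1 = -2; y[4] = 3×1 = 3 → [3, -2, 5, -2, 3] ✓

[1, -1, 1]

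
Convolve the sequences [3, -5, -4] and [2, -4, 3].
y[0] = 3×2 = 6; y[1] = 3×-4 + -5×2 = -22; y[2] = 3×3 + -5×-4 + -4×2 = 21; y[3] = -5×3 + -4×-4 = 1; y[4] = -4×3 = -12

[6, -22, 21, 1, -12]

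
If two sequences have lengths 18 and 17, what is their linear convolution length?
Linear/full convolution length: m + n - 1 = 18 + 17 - 1 = 34

34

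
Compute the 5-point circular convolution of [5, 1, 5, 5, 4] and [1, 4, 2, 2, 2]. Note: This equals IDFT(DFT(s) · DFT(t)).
Either evaluate y[k] = Σ_j s[j]·t[(k-j) mod 5] directly, or use IDFT(DFT(s) · DFT(t)). y[0] = 5×1 + 1×2 + 5×2 + 5×2 + 4×4 = 43; y[1] = 5×4 + 1×1 + 5×2 + 5×2 + 4×2 = 49; y[2] = 5×2 + 1×4 + 5×1 + 5×2 + 4×2 = 37; y[3] = 5×2 + 1×2 + 5×4 + 5×1 + 4×2 = 45; y[4] = 5×2 + 1×2 + 5×2 + 5×4 + 4×1 = 46. Result: [43, 49, 37, 45, 46]

[43, 49, 37, 45, 46]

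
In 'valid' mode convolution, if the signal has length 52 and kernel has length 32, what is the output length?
'Valid' mode counts only positions where the kernel fully overlaps the signal: m - n + 1 = 52 - 32 + 1 = 21

21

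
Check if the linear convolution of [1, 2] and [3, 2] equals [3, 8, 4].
Recompute linear convolution of [1, 2] and [3, 2]: y[0] = 1×3 = 3; y[1] = 1×2 + 2×3 = 8; y[2] = 2×2 = 4 → [3, 8, 4]. Given [3, 8, 4] matches, so answer: Yes

Yes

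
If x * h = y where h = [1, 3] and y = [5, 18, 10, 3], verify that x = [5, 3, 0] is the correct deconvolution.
Forward-compute [5, 3, 0] * [1, 3]: y[0] = 5×1 = 5; y[1] = 5×3 + 3×1 = 18; y[2] = 3×3 + 0×1 = 9; y[3] = 0×3 = 0 → [5, 18, 9, 0]. Does not match given y = [5, 18, 10, 3].

Not verified. [5, 3, 0] * [1, 3] = [5, 18, 9, 0], which differs from [5, 18, 10, 3] at index 2.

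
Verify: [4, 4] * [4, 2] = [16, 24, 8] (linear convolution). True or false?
Recompute linear convolution of [4, 4] and [4, 2]: y[0] = 4×4 = 16; y[1] = 4×2 + 4×4 = 24; y[2] = 4×2 = 8 → [16, 24, 8]. Given [16, 24, 8] matches, so answer: Yes

Yes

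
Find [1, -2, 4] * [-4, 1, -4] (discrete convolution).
y[0] = 1×-4 = -4; y[1] = 1×1 + -2×-4 = 9; y[2] = 1×-4 + -2×1 + 4×-4 = -22; y[3] = -2×-4 + 4×1 = 12; y[4] = 4×-4 = -16

[-4, 9, -22, 12, -16]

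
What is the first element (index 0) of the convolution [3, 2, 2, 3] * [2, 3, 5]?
Use y[k] = Σ_i a[i]·b[k-i] at k=0. y[0] = 3×2 = 6

6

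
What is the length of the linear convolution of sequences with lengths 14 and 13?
Linear/full convolution length: m + n - 1 = 14 + 13 - 1 = 26

26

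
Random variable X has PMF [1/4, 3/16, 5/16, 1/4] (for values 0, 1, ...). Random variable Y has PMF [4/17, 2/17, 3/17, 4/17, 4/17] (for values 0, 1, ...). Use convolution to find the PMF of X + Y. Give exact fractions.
P(X+Y=k) = Σ_i P(X=i)·P(Y=k-i) — a convolution of [1/4, 3/16, 5/16, 1/4] and [4/17, 2/17, 3/17, 4/17, 4/17]. P(X+Y=0) = (1/4)×(4/17) = 1/17; P(X+Y=1) = (1/4)×(2/17) + (3/16)×(4/17) = 1/34 + 3/68 = 5/68; P(X+Y=2) = (1/4)×(3/17) + (3/16)×(2/17) + (5/16)×(4/17) = 3/68 + 3/136 + 5/68 = 19/136; P(X+Y=3) = (1/4)×(4/17) + (3/16)×(3/17) + (5/16)×(2/17) + (1/4)×(4/17) = 1/17 + 9/272 + 5/136 + 1/17 = 3/16; P(X+Y=4) = (1/4)×(4/17) + (3/16)×(4/17) + (5/16)×(3/17) + (1/4)×(2/17) = 1/17 + 3/68 + 15/272 + 1/34 = 3/16; P(X+Y=5) = (3/16)×(4/17) + (5/16)×(4/17) + (1/4)×(3/17) = 3/68 + 5/68 + 3/68 = 11/68; P(X+Y=6) = (5/16)×(4/17) + (1/4)×(4/17) = 5/68 + 1/17 = 9/68; P(X+Y=7) = (1/4)×(4/17) = 1/17. PMF: [1/17, 5/68, 19/136, 3/16, 3/16, 11/68, 9/68, 1/17] (sums to 1 ✓)

[1/17, 5/68, 19/136, 3/16, 3/16, 11/68, 9/68, 1/17]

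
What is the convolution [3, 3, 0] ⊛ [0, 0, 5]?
y[0] = 3×0 = 0; y[1] = 3×0 + 3×0 = 0; y[2] = 3×5 + 3×0 + 0×0 = 15; y[3] = 3×5 + 0×0 = 15; y[4] = 0×5 = 0

[0, 0, 15, 15, 0]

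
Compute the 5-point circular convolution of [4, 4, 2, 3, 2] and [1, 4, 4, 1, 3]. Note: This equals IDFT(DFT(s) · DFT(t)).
Either evaluate y[k] = Σ_j s[j]·t[(k-j) mod 5] directly, or use IDFT(DFT(s) · DFT(t)). y[0] = 4×1 + 4×3 + 2×1 + 3×4 + 2×4 = 38; y[1] = 4×4 + 4×1 + 2×3 + 3×1 + 2×4 = 37; y[2] = 4×4 + 4×4 + 2×1 + 3×3 + 2×1 = 45; y[3] = 4×1 + 4×4 + 2×4 + 3×1 + 2×3 = 37; y[4] = 4×3 + 4×1 + 2×4 + 3×4 + 2×1 = 38. Result: [38, 37, 45, 37, 38]

[38, 37, 45, 37, 38]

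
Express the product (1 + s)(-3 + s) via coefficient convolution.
Ascending coefficients: a = [1, 1], b = [-3, 1]. c[0] = 1×-3 = -3; c[1] = 1×1 + 1×-3 = -2; c[2] = 1×1 = 1. Result coefficients: [-3, -2, 1] → -3 - 2s + s^2

-3 - 2s + s^2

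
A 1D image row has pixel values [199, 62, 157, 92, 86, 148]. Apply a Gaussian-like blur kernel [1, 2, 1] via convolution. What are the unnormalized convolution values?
Convolve image row [199, 62, 157, 92, 86, 148] with kernel [1, 2, 1]: y[0] = 199×1 = 199; y[1] = 199×2 + 62×1 = 460; y[2] = 199×1 + 62×2 + 157×1 = 480; y[3] = 62×1 + 157×2 + 92×1 = 468; y[4] = 157×1 + 92×2 + 86×1 = 427; y[5] = 92×1 + 86×2 + 148×1 = 412; y[6] = 86×1 + 148×2 = 382; y[7] = 148×1 = 148 → [199, 460, 480, 468, 427, 412, 382, 148]. Normalization factor = sum(kernel) = 4.

[199, 460, 480, 468, 427, 412, 382, 148]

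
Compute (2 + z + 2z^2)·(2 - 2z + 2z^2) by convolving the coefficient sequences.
Ascending coefficients: a = [2, 1, 2], b = [2, -2, 2]. c[0] = 2×2 = 4; c[1] = 2×-2 + 1×2 = -2; c[2] = 2×2 + 1×-2 + 2×2 = 6; c[3] = 1×2 + 2×-2 = -2; c[4] = 2×2 = 4. Result coefficients: [4, -2, 6, -2, 4] → 4 - 2z + 6z^2 - 2z^3 + 4z^4

4 - 2z + 6z^2 - 2z^3 + 4z^4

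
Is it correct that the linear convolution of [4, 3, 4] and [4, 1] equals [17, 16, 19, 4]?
Recompute linear convolution of [4, 3, 4] and [4, 1]: y[0] = 4×4 = 16; y[1] = 4×1 + 3×4 = 16; y[2] = 3×1 + 4×4 = 19; y[3] = 4×1 = 4 → [16, 16, 19, 4]. Compare to given [17, 16, 19, 4]: they differ at index 0: given 17, correct 16, so answer: No

No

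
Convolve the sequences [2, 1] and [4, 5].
y[0] = 2×4 = 8; y[1] = 2×5 + 1×4 = 14; y[2] = 1×5 = 5

[8, 14, 5]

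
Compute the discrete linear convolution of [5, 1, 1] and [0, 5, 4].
y[0] = 5×0 = 0; y[1] = 5×5 + 1×0 = 25; y[2] = 5×4 + 1×5 + 1×0 = 25; y[3] = 1×4 + 1×5 = 9; y[4] = 1×4 = 4

[0, 25, 25, 9, 4]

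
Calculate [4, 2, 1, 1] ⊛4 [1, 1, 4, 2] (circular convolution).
Use y[k] = Σ_j x[j]·h[(k-j) mod 4]. y[0] = 4×1 + 2×2 + 1×4 + 1×1 = 13; y[1] = 4×1 + 2×1 + 1×2 + 1×4 = 12; y[2] = 4×4 + 2×1 + 1×1 + 1×2 = 21; y[3] = 4×2 + 2×4 + 1×1 + 1×1 = 18. Result: [13, 12, 21, 18]

[13, 12, 21, 18]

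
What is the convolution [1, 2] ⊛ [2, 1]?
y[0] = 1×2 = 2; y[1] = 1×1 + 2×2 = 5; y[2] = 2×1 = 2

[2, 5, 2]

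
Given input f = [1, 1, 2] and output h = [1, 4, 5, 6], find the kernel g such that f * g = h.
Output length 4 = len(f) + len(g) - 1 ⇒ len(g) = 2. Solve g forward using g[k] = (h[k] - Σ_{i≥1} f[i]·g[k-i]) / f[0]: g[0] = h[0] / f[0] = 1 / 1 = 1; g[1] = (h[1] - 1×1) / f[0] = (4 - 1×1) / 1 = 3. So g = [1, 3]. Forward-check [1, 1, 2] * [1, 3]: h[0] = 1×1 = 1; h[1] = 1×3 + 1×1 = 4; h[2] = 1×3 + 2×1 = 5; h[3] = 2×3 = 6 → [1, 4, 5, 6] ✓

[1, 3]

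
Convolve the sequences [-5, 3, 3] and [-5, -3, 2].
y[0] = -5×-5 = 25; y[1] = -5×-3 + 3×-5 = 0; y[2] = -5×2 + 3×-3 + 3×-5 = -34; y[3] = 3×2 + 3×-3 = -3; y[4] = 3×2 = 6

[25, 0, -34, -3, 6]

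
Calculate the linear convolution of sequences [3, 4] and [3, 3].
y[0] = 3×3 = 9; y[1] = 3×3 + 4×3 = 21; y[2] = 4×3 = 12

[9, 21, 12]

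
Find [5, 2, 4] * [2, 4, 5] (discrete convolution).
y[0] = 5×2 = 10; y[1] = 5×4 + 2×2 = 24; y[2] = 5×5 + 2×4 + 4×2 = 41; y[3] = 2×5 + 4×4 = 26; y[4] = 4×5 = 20

[10, 24, 41, 26, 20]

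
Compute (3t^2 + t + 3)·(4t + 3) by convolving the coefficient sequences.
Ascending coefficients: a = [3, 1, 3], b = [3, 4]. c[0] = 3×3 = 9; c[1] = 3×4 + 1×3 = 15; c[2] = 1×4 + 3×3 = 13; c[3] = 3×4 = 12. Result coefficients: [9, 15, 13, 12] → 12t^3 + 13t^2 + 15t + 9

12t^3 + 13t^2 + 15t + 9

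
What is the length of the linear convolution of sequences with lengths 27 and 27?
Linear/full convolution length: m + n - 1 = 27 + 27 - 1 = 53

53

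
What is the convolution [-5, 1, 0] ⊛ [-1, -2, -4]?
y[0] = -5×-1 = 5; y[1] = -5×-2 + 1×-1 = 9; y[2] = -5×-4 + 1×-2 + 0×-1 = 18; y[3] = 1×-4 + 0×-2 = -4; y[4] = 0×-4 = 0

[5, 9, 18, -4, 0]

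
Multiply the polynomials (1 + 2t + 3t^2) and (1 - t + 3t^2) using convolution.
Ascending coefficients: a = [1, 2, 3], b = [1, -1, 3]. c[0] = 1×1 = 1; c[1] = 1×-1 + 2×1 = 1; c[2] = 1×3 + 2×-1 + 3×1 = 4; c[3] = 2×3 + 3×-1 = 3; c[4] = 3×3 = 9. Result coefficients: [1, 1, 4, 3, 9] → 1 + t + 4t^2 + 3t^3 + 9t^4

1 + t + 4t^2 + 3t^3 + 9t^4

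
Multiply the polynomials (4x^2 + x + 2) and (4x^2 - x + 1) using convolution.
Ascending coefficients: a = [2, 1, 4], b = [1, -1, 4]. c[0] = 2×1 = 2; c[1] = 2×-1 + 1×1 = -1; c[2] = 2×4 + 1×-1 + 4×1 = 11; c[3] = 1×4 + 4×-1 = 0; c[4] = 4×4 = 16. Result coefficients: [2, -1, 11, 0, 16] → 16x^4 + 11x^2 - x + 2

16x^4 + 11x^2 - x + 2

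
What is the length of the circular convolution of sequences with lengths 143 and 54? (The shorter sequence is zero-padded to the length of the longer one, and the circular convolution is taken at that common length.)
Circular convolution (zero-padding the shorter input) has length max(m, n) = max(143, 54) = 143

143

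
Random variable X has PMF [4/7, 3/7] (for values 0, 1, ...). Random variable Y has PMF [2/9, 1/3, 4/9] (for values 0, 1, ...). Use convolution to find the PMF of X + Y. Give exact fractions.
P(X+Y=k) = Σ_i P(X=i)·P(Y=k-i) — a convolution of [4/7, 3/7] and [2/9, 1/3, 4/9]. P(X+Y=0) = (4/7)×(2/9) = 8/63; P(X+Y=1) = (4/7)×(1/3) + (3/7)×(2/9) = 4/21 + 2/21 = 2/7; P(X+Y=2) = (4/7)×(4/9) + (3/7)×(1/3) = 16/63 + 1/7 = 25/63; P(X+Y=3) = (3/7)×(4/9) = 4/21. PMF: [8/63, 2/7, 25/63, 4/21] (sums to 1 ✓)

[8/63, 2/7, 25/63, 4/21]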